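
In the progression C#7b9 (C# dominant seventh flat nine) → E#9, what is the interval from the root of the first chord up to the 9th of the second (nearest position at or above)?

C#7b9 (C# dominant seventh flat nine) has C# as its root, and E#9 has F## as its 9th.
4 letter names make it a fourth; at 6 semitones (a half step wider than perfect) the quality is augmented.

augmented fourth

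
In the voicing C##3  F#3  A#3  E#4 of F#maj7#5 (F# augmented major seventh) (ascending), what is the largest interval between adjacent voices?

Adjacent intervals: C##3→F#3 = diminished fourth; F#3→A#3 = major third; A#3→E#4 = perfect fifth.
The largest is A#3 to E#4, a perfect fifth (7 semitones).

perfect 5th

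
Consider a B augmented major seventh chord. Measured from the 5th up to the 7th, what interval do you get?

m3

B augmented major seventh is spelled B D# F## A#.
The 5th is F## and the 7th is A#.
From F## to A#: 3 semitones over a third = minor.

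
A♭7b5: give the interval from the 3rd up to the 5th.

A♭7b5: A♭–C–E𝄫–G♭.
3rd = C; 5th = E𝄫.
C up to E𝄫 is 2 semitones, a whole step narrower than a major third, so the interval is diminished.

d3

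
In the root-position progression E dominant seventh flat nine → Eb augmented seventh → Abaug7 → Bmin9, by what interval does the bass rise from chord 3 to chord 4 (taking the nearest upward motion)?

The roots are Ab and B.
From Ab to B: 3 semitones over a second = augmented.

augmented second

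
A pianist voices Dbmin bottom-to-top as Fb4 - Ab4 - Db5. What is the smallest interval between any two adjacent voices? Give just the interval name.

Adjacent intervals: Fb4→Ab4 = major third; Ab4→Db5 = perfect fourth.
The smallest is Fb4 to Ab4, a major third (4 semitones).

major third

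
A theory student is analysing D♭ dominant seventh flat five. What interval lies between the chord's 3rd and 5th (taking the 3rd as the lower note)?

d3

D♭ dominant seventh flat five: D♭ F A𝄫 C♭.
The 3rd is F and the 5th is A𝄫.
3 letter names make it a third; at 2 semitones (a whole step narrower than major) the quality is diminished.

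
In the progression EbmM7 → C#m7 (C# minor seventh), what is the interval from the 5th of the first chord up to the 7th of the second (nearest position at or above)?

augmented 1st

The 5th of EbmM7 is Bb; the 7th of C#m7 (C# minor seventh) is B.
From Bb to B: 1 semitone over a unison = augmented.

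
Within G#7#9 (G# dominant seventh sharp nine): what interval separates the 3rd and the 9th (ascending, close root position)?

major 7th

The chord tones of G#7#9 (G# dominant seventh sharp nine) are G#, B#, D#, F#, A##.
The 3rd is B# and the 9th is A##.
Counting 7 letters and 11 half steps from B# gives a major seventh.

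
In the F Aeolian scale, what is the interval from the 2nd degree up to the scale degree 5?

perfect fourth

The scale runs F G A♭ B♭ C D♭ E♭.
That puts G below C.
From G to C is 5 semitones, exactly the perfect fourth.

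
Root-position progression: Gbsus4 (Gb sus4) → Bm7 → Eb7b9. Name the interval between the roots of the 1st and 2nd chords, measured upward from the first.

augmented third

The roots are Gb and B.
3 letter names make it a third; at 5 semitones (a half step wider than major) the quality is augmented.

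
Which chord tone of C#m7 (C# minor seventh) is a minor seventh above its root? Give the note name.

B

C#min7: C#-E-G#-B.
The root is C#. A minor seventh above C# is B.
B is the chord's 7th.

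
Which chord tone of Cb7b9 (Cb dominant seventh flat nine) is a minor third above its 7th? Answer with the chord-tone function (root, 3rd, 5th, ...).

9th

Spelling the chord: Cb Eb Gb Bbb Dbb.
The 7th is Bbb. A minor third above Bbb is Dbb.
Dbb is the chord's 9th.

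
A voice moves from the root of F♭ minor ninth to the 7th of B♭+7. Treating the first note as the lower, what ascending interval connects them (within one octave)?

The root of F♭ minor ninth is F♭; the 7th of B♭+7 is A♭.
Counting 3 letters and 4 half steps from F♭ gives a major third.

major third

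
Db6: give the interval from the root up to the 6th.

major sixth

Db major sixth: Db, F, Ab, Bb.
So we need the interval from Db up to Bb.
Counting 6 letters and 9 half steps from Db gives a major sixth.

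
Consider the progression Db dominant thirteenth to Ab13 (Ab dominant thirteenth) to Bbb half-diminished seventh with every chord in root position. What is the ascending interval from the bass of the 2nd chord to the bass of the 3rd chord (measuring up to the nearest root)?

minor second

The roots are Ab and Bbb.
From Ab to Bbb: 1 semitone over a second = minor.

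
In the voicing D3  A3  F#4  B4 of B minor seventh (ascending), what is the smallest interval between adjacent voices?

perfect fourth

Adjacent intervals: D3→A3 = perfect fifth; A3→F#4 = major sixth; F#4→B4 = perfect fourth.
The smallest is F#4 to B4, a perfect fourth (5 semitones).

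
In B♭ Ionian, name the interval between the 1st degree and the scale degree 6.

B♭ major: B♭ C D E♭ F G A.
1st degree = B♭; 6th degree = G.
From B♭ to G is 9 semitones, exactly the major sixth.

major sixth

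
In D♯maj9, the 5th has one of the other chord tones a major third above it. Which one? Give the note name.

D♯maj9 is spelled D♯-F𝄪-A♯-C𝄪-E♯.
The 5th is A♯. A major third above A♯ is C𝄪.
C𝄪 is the chord's 7th.

C##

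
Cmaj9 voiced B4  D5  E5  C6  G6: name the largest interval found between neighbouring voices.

minor sixth

Adjacent intervals: B4→D5 = minor third; D5→E5 = major second; E5→C6 = minor sixth; C6→G6 = perfect fifth.
The largest is E5 to C6, a minor sixth (8 semitones).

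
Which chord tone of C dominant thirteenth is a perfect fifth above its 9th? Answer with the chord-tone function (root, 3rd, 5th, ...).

13th

The chord tones of C dominant thirteenth are C, E, G, Bb, D, A.
The 9th is D. A perfect fifth above D is A.
A is the chord's 13th.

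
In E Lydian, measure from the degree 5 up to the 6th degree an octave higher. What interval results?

Spelling E Lydian: E F♯ G♯ A♯ B C♯ D♯.
The degree 5 is B and the scale degree 6 (up an octave) is C♯.
B up to C♯ spans 9 letter names and 14 semitones — a major ninth.

major ninth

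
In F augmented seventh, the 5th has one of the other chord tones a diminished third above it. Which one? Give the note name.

F7#5 is spelled F–A–C♯–E♭.
The 5th is C♯. A diminished third above C♯ is E♭.
E♭ is the chord's 7th.

Eb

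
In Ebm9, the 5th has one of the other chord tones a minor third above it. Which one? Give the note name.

Db

Eb minor ninth is spelled Eb Gb Bb Db F.
The 5th is Bb. A minor third above Bb is Db.
Db is the chord's 7th.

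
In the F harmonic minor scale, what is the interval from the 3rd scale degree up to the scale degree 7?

augmented fifth

The scale runs F G Ab Bb C Db E.
That puts Ab below E.
From Ab to E: 8 semitones over a fifth = augmented.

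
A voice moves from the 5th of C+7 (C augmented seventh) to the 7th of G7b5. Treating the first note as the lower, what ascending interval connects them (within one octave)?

C+7 (C augmented seventh) has G# as its 5th, and G7b5 has F as its 7th.
G# up to F is 9 semitones, a whole step narrower than a major seventh, so the interval is diminished.

diminished seventh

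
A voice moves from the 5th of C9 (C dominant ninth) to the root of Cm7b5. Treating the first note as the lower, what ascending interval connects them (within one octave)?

perfect fourth

C9 (C dominant ninth) has G as its 5th, and Cm7b5 has C as its root.
G up to C spans 4 letter names and 5 semitones — a perfect fourth.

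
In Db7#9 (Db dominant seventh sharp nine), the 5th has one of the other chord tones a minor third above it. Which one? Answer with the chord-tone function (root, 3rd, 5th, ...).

7th

The chord tones of Db7#9 are Db, F, Ab, Cb, E.
The 5th is Ab. A minor third above Ab is Cb.
Cb is the chord's 7th.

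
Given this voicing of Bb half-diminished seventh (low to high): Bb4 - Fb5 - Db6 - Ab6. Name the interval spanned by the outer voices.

minor fourteenth

The outer voices are Bb4 and Ab6.
14 letter names make it a fourteenth; at 22 semitones (a half step narrower than major) the quality is minor.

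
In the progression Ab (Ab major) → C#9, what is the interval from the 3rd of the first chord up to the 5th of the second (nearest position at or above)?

Ab (Ab major) has C as its 3rd, and C#9 has G# as its 5th.
5 letter names make it a fifth; at 8 semitones (a half step wider than perfect) the quality is augmented.

augmented 5th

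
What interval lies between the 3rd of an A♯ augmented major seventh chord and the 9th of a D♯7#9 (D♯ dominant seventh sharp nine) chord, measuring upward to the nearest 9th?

major 3rd

A♯ augmented major seventh has C𝄪 as its 3rd, and D♯7#9 (D♯ dominant seventh sharp nine) has E𝄪 as its 9th.
From C𝄪 to E𝄪 is 4 semitones, exactly the major third.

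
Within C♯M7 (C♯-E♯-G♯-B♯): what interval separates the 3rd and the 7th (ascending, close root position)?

perfect fifth

3rd = E♯; 7th = B♯.
Counting 5 letters and 7 half steps from E♯ gives a perfect fifth.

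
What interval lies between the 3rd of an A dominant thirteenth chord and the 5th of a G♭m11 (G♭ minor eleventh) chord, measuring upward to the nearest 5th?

A dominant thirteenth has C♯ as its 3rd, and G♭m11 (G♭ minor eleventh) has D♭ as its 5th.
2 letter names make it a second; at 0 semitones (a whole step narrower than major) the quality is diminished.

diminished second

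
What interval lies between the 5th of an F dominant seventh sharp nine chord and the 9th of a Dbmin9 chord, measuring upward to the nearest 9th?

The 5th of F dominant seventh sharp nine is C; the 9th of Dbmin9 is Eb.
From C to Eb: 3 semitones over a third = minor.

m3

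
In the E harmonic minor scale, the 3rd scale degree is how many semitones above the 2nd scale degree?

The scale is E F# G A B C D#.
F# up to G is a minor second — 1 semitone.

1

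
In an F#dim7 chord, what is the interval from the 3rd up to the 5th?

The chord tones of F#°7 (F# diminished seventh) are F#, A, C, Eb.
That puts A below C.
3 letter names make it a third; at 3 semitones (a half step narrower than major) the quality is minor.

m3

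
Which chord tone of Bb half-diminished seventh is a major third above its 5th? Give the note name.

Ab

The chord tones of Bb half-diminished seventh are Bb Db Fb Ab.
The 5th is Fb. A major third above Fb is Ab.
Ab is the chord's 7th.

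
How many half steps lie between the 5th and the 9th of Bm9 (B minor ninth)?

7

Bmin9 (B minor ninth): B D F# A C#.
F# to C# is a perfect fifth: 7 semitones.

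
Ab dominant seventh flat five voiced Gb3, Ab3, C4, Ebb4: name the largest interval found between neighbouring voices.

Adjacent intervals: Gb3→Ab3 = major second; Ab3→C4 = major third; C4→Ebb4 = diminished third.
The largest is Ab3 to C4, a major third (4 semitones).

major third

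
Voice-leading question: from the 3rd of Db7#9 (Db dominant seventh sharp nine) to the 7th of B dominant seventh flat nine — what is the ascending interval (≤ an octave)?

The 3rd of Db7#9 (Db dominant seventh sharp nine) is F; the 7th of B dominant seventh flat nine is A.
Counting 3 letters and 4 half steps from F gives a major third.

major third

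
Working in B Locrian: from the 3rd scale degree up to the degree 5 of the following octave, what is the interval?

B locrian: B C D E F G A.
That puts D below F.
D up to F is 15 semitones, a half step narrower than a major tenth, so the interval is minor.

minor tenth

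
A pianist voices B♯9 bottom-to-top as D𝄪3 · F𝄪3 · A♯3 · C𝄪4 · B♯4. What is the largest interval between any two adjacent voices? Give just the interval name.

Adjacent intervals: D𝄪3→F𝄪3 = minor third; F𝄪3→A♯3 = minor third; A♯3→C𝄪4 = major third; C𝄪4→B♯4 = minor seventh.
The largest is C𝄪4 to B♯4, a minor seventh (10 semitones).

minor seventh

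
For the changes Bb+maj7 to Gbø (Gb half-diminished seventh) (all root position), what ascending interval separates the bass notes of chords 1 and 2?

minor sixth

The roots are Bb and Gb.
Bb up to Gb is 8 semitones, a half step narrower than a major sixth, so the interval is minor.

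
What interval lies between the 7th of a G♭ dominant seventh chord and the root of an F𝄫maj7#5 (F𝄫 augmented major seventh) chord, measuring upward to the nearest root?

diminished octave

G♭ dominant seventh has F♭ as its 7th, and F𝄫maj7#5 (F𝄫 augmented major seventh) has F𝄫 as its root.
F♭ up to F𝄫 is 11 semitones, a half step narrower than a perfect octave, so the interval is diminished.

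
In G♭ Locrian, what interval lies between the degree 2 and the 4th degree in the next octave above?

Spelling G♭ Locrian: G♭ A𝄫 B𝄫 C♭ D𝄫 E𝄫 F♭.
The degree 2 is A𝄫 and the scale degree 4 (up an octave) is C♭.
From A𝄫 to C♭ is 16 semitones, exactly the major tenth.

major tenth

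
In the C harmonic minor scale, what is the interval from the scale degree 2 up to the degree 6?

d5

The scale runs C D E♭ F G A♭ B.
The scale degree 2 is D and the degree 6 is A♭.
D up to A♭ is 6 semitones, a half step narrower than a perfect fifth, so the interval is diminished.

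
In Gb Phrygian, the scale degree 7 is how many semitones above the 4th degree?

5

The scale is Gb Abb Bbb Cb Db Ebb Fb.
Cb up to Fb is a perfect fourth — 5 semitones.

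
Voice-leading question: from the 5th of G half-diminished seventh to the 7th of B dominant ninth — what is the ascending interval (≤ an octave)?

G half-diminished seventh has Db as its 5th, and B dominant ninth has A as its 7th.
Db up to A is 8 semitones, a half step wider than a perfect fifth, so the interval is augmented.

augmented fifth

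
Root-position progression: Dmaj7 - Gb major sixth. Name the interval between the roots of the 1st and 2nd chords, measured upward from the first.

The roots are D and Gb.
D up to Gb is 4 semitones, a half step narrower than a perfect fourth, so the interval is diminished.

diminished 4th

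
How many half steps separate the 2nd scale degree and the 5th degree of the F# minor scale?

5

The scale is F# G# A B C# D E.
G# up to C# is a perfect fourth — 5 semitones.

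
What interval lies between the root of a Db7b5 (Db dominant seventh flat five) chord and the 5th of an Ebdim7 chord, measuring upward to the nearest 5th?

Db7b5 (Db dominant seventh flat five) has Db as its root, and Ebdim7 has Bbb as its 5th.
Db up to Bbb is 8 semitones, a half step narrower than a major sixth, so the interval is minor.

m6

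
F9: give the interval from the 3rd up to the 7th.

d5

F9: F-A-C-E♭-G.
So we need the interval from A up to E♭.
A up to E♭ is 6 semitones, a half step narrower than a perfect fifth, so the interval is diminished.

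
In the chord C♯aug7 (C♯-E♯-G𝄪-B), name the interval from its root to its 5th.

The root is C♯ and the 5th is G𝄪.
5 letter names make it a fifth; at 8 semitones (a half step wider than perfect) the quality is augmented.

A5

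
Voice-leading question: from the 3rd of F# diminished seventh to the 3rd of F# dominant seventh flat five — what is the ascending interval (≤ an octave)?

The 3rd of F# diminished seventh is A; the 3rd of F# dominant seventh flat five is A#.
1 letter names make it a unison; at 1 semitone (a half step wider than perfect) the quality is augmented.

augmented unison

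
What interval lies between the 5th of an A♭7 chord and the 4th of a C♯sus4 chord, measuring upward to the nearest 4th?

augmented 2nd

A♭7 has E♭ as its 5th, and C♯sus4 has F♯ as its 4th.
From E♭ to F♯: 3 semitones over a second = augmented.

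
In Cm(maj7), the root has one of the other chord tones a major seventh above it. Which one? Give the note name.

B

CmM7 is spelled C-Eb-G-B.
The root is C. A major seventh above C is B.
B is the chord's 7th.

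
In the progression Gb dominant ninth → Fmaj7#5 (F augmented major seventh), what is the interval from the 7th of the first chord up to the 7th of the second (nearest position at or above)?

The 7th of Gb dominant ninth is Fb; the 7th of Fmaj7#5 (F augmented major seventh) is E.
Fb up to E is 12 semitones, a half step wider than a major seventh, so the interval is augmented.

augmented 7th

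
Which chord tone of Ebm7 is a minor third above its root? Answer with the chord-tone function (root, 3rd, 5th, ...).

3rd

Spelling the chord: Eb–Gb–Bb–Db.
The root is Eb. A minor third above Eb is Gb.
Gb is the chord's 3rd.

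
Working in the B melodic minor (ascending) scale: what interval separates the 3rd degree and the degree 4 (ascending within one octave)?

major second

Spelling the B melodic minor (ascending) scale: B C♯ D E F♯ G♯ A♯.
3rd degree = D; degree 4 = E.
From D to E is 2 semitones, exactly the major second.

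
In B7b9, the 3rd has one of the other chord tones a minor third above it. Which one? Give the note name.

B7b9 is spelled B D♯ F♯ A C.
The 3rd is D♯. A minor third above D♯ is F♯.
F♯ is the chord's 5th.

F#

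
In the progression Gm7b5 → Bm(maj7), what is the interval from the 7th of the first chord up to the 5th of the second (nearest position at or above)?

The 7th of Gm7b5 is F; the 5th of Bm(maj7) is F#.
1 letter names make it a unison; at 1 semitone (a half step wider than perfect) the quality is augmented.

augmented unison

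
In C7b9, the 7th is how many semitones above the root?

The chord tones of C dominant seventh flat nine are C-E-G-Bb-Db.
C to Bb is a minor seventh: 10 semitones.

10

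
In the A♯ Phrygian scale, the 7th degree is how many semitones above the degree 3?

7

The scale is A♯ B C♯ D♯ E♯ F♯ G♯.
C♯ up to G♯ is a perfect fifth — 7 semitones.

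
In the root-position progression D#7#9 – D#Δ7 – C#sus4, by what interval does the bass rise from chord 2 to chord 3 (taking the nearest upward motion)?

The roots are D# and C#.
From D# to C#: 10 semitones over a seventh = minor.

minor seventh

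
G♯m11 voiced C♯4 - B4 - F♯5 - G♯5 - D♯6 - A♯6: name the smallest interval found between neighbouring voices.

Adjacent intervals: C♯4→B4 = minor seventh; B4→F♯5 = perfect fifth; F♯5→G♯5 = major second; G♯5→D♯6 = perfect fifth; D♯6→A♯6 = perfect fifth.
The smallest is F♯5 to G♯5, a major second (2 semitones).

major second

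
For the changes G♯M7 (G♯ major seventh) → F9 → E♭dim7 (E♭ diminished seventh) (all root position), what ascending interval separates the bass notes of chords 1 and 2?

diminished 7th

The roots are G♯ and F.
From G♯ to F: 9 semitones over a seventh = diminished.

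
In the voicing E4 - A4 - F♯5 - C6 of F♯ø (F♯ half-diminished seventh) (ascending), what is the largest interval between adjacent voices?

major sixth

Adjacent intervals: E4→A4 = perfect fourth; A4→F♯5 = major sixth; F♯5→C6 = diminished fifth.
The largest is A4 to F♯5, a major sixth (9 semitones).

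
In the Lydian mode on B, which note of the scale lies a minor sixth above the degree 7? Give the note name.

F#

The scale is B C# D# E# F# G# A#.
The degree 7 is A#; a minor sixth above that is F# — scale degree 5.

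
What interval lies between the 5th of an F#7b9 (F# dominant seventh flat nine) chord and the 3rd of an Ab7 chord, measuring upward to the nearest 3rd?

diminished octave

F#7b9 (F# dominant seventh flat nine) has C# as its 5th, and Ab7 has C as its 3rd.
8 letter names make it an octave; at 11 semitones (a half step narrower than perfect) the quality is diminished.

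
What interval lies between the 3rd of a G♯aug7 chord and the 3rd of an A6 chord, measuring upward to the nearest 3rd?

minor 2nd

The 3rd of G♯aug7 is B♯; the 3rd of A6 is C♯.
2 letter names make it a second; at 1 semitone (a half step narrower than major) the quality is minor.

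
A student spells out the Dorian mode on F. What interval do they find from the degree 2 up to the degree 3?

minor second

The scale runs F G A♭ B♭ C D E♭.
That puts G below A♭.
2 letter names make it a second; at 1 semitone (a half step narrower than major) the quality is minor.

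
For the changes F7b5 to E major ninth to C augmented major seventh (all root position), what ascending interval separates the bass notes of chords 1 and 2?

The roots are F and E.
From F to E is 11 semitones, exactly the major seventh.

M7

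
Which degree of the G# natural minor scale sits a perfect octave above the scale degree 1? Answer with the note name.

The scale is G# A# B C# D# E F#.
The scale degree 1 is G#; a perfect octave above that is G# — scale degree 1.

G#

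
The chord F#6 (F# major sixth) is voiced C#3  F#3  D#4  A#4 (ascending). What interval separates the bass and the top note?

major thirteenth

The outer voices are C#3 and A#4.
From C# to A# is 21 semitones, exactly the major thirteenth.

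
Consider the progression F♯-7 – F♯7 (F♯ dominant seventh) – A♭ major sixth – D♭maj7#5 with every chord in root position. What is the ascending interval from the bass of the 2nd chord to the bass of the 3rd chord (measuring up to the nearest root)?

diminished third

The roots are F♯ and A♭.
3 letter names make it a third; at 2 semitones (a whole step narrower than major) the quality is diminished.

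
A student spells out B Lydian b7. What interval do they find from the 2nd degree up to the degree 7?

B lydian dominant: B C# D# E# F# G# A.
So we need the interval from C# up to A.
From C# to A: 8 semitones over a sixth = minor.

m6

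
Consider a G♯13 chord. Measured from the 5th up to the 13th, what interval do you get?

Spelling the chord: G♯-B♯-D♯-F♯-A♯-E♯.
That puts D♯ below E♯.
From D♯ to E♯ is 14 semitones, exactly the major ninth.

major ninth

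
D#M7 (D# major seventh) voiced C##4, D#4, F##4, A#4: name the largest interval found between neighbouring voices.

major third

Adjacent intervals: C##4→D#4 = minor second; D#4→F##4 = major third; F##4→A#4 = minor third.
The largest is D#4 to F##4, a major third (4 semitones).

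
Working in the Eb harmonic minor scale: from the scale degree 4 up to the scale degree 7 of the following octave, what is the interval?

The scale runs Eb F Gb Ab Bb Cb D.
Scale degree 4 = Ab; 7th scale degree (up an octave) = D.
Ab up to D is 18 semitones, a half step wider than a perfect eleventh, so the interval is augmented.

augmented 11th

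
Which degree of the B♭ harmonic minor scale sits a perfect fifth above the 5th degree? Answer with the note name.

The scale is B♭ C D♭ E♭ F G♭ A.
The 5th degree is F; a perfect fifth above that is C — scale degree 2.

C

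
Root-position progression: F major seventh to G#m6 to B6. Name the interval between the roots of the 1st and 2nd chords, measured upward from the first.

The roots are F and G#.
From F to G#: 3 semitones over a second = augmented.

A2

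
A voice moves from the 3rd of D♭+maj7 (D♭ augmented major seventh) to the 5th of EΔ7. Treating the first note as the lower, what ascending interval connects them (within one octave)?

The 3rd of D♭+maj7 (D♭ augmented major seventh) is F; the 5th of EΔ7 is B.
F up to B is 6 semitones, a half step wider than a perfect fourth, so the interval is augmented.

augmented fourth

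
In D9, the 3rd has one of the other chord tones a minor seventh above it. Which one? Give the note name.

E

Spelling the chord: D-F#-A-C-E.
The 3rd is F#. A minor seventh above F# is E.
E is the chord's 9th.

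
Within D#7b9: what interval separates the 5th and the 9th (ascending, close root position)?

The chord tones of D#7b9 (D# dominant seventh flat nine) are D# F## A# C# E.
5th = A#; 9th = E.
5 letter names make it a fifth; at 6 semitones (a half step narrower than perfect) the quality is diminished.

d5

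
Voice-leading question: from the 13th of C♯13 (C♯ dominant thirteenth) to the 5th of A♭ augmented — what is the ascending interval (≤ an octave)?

The 13th of C♯13 (C♯ dominant thirteenth) is A♯; the 5th of A♭ augmented is E.
From A♯ to E: 6 semitones over a fifth = diminished.

d5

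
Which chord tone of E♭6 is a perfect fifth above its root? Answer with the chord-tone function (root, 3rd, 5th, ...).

E♭ major sixth: E♭, G, B♭, C.
The root is E♭. A perfect fifth above E♭ is B♭.
B♭ is the chord's 5th.

5th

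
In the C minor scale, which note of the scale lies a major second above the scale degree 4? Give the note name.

The scale is C D Eb F G Ab Bb.
The scale degree 4 is F; a major second above that is G — scale degree 5.

G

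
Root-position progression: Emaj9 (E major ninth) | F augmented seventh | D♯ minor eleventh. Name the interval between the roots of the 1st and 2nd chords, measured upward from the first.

minor second

The roots are E and F.
2 letter names make it a second; at 1 semitone (a half step narrower than major) the quality is minor.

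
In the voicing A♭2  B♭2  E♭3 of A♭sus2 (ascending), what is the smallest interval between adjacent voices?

major second

Adjacent intervals: A♭2→B♭2 = major second; B♭2→E♭3 = perfect fourth.
The smallest is A♭2 to B♭2, a major second (2 semitones).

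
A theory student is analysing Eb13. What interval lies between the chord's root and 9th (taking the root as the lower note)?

The chord tones of Eb dominant thirteenth are Eb-G-Bb-Db-F-C.
Root = Eb; 9th = F.
From Eb to F is 14 semitones, exactly the major ninth.

major ninth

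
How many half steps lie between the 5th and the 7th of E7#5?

The chord tones of E7#5 are E G# B# D.
B# to D is a diminished third: 2 semitones.

2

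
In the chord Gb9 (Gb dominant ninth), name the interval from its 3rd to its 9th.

Spelling the chord: Gb–Bb–Db–Fb–Ab.
3rd = Bb; 9th = Ab.
From Bb to Ab: 10 semitones over a seventh = minor.

minor seventh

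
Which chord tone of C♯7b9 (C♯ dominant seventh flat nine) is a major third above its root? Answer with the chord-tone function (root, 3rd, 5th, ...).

3rd

The chord tones of C♯7b9 are C♯-E♯-G♯-B-D.
The root is C♯. A major third above C♯ is E♯.
E♯ is the chord's 3rd.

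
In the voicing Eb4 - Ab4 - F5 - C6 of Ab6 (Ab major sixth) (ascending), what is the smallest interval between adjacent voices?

perfect 4th

Adjacent intervals: Eb4→Ab4 = perfect fourth; Ab4→F5 = major sixth; F5→C6 = perfect fifth.
The smallest is Eb4 to Ab4, a perfect fourth (5 semitones).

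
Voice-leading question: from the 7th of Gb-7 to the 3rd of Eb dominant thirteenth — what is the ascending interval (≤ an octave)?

augmented 2nd

Gb-7 has Fb as its 7th, and Eb dominant thirteenth has G as its 3rd.
From Fb to G: 3 semitones over a second = augmented.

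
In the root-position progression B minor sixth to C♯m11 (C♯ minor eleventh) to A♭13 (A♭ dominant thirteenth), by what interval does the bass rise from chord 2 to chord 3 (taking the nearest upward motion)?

The roots are C♯ and A♭.
C♯ up to A♭ is 7 semitones, a whole step narrower than a major sixth, so the interval is diminished.

diminished sixth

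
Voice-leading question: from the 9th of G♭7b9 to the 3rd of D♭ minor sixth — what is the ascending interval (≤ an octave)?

G♭7b9 has A𝄫 as its 9th, and D♭ minor sixth has F♭ as its 3rd.
From A𝄫 to F♭ is 9 semitones, exactly the major sixth.

major 6th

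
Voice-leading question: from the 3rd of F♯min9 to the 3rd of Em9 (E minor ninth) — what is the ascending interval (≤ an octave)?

The 3rd of F♯min9 is A; the 3rd of Em9 (E minor ninth) is G.
A up to G is 10 semitones, a half step narrower than a major seventh, so the interval is minor.

minor 7th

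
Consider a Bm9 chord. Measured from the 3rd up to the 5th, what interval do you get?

major third

Bmin9 is spelled B, D, F♯, A, C♯.
3rd = D; 5th = F♯.
Counting 3 letters and 4 half steps from D gives a major third.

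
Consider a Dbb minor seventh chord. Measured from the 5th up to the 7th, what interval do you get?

Dbb-7 is spelled Dbb-Fbb-Abb-Cbb.
That puts Abb below Cbb.
Abb up to Cbb is 3 semitones, a half step narrower than a major third, so the interval is minor.

minor third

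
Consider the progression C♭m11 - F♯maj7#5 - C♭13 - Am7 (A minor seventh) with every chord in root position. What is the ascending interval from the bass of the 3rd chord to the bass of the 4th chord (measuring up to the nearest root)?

The roots are C♭ and A.
6 letter names make it a sixth; at 10 semitones (a half step wider than major) the quality is augmented.

augmented sixth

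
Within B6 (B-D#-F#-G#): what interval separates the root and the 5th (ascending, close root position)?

perfect fifth

That puts B below F#.
From B to F# is 7 semitones, exactly the perfect fifth.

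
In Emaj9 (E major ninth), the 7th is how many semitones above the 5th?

Emaj9: E G♯ B D♯ F♯.
B to D♯ is a major third: 4 semitones.

4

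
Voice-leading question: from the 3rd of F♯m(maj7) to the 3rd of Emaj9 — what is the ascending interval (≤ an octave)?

major 7th

The 3rd of F♯m(maj7) is A; the 3rd of Emaj9 is G♯.
Counting 7 letters and 11 half steps from A gives a major seventh.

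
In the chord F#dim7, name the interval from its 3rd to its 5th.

minor 3rd

F#dim7: F#, A, C, Eb.
So we need the interval from A up to C.
From A to C: 3 semitones over a third = minor.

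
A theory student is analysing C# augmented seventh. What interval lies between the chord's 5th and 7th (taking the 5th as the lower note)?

Spelling the chord: C#-E#-G##-B.
The 5th is G## and the 7th is B.
From G## to B: 2 semitones over a third = diminished.

diminished third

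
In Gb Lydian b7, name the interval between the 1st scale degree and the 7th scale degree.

minor seventh

Gb lydian dominant: Gb Ab Bb C Db Eb Fb.
1st scale degree = Gb; 7th degree = Fb.
Gb up to Fb is 10 semitones, a half step narrower than a major seventh, so the interval is minor.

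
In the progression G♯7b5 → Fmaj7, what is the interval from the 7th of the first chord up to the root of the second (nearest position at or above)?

diminished octave

The 7th of G♯7b5 is F♯; the root of Fmaj7 is F.
8 letter names make it an octave; at 11 semitones (a half step narrower than perfect) the quality is diminished.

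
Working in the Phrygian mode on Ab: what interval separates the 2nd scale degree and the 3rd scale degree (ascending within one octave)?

The scale runs Ab Bbb Cb Db Eb Fb Gb.
That puts Bbb below Cb.
Bbb up to Cb spans 2 letter names and 2 semitones — a major second.

major 2nd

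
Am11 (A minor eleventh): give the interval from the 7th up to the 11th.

A minor eleventh: A C E G B D.
That puts G below D.
G up to D spans 5 letter names and 7 semitones — a perfect fifth.

perfect 5th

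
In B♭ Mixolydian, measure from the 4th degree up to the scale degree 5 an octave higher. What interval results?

Spelling B♭ Mixolydian: B♭ C D E♭ F G A♭.
The 4th degree is E♭ and the scale degree 5 (up an octave) is F.
From E♭ to F is 14 semitones, exactly the major ninth.

major ninth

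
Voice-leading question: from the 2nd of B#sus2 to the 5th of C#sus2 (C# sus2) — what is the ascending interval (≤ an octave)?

diminished 5th

B#sus2 has C## as its 2nd, and C#sus2 (C# sus2) has G# as its 5th.
5 letter names make it a fifth; at 6 semitones (a half step narrower than perfect) the quality is diminished.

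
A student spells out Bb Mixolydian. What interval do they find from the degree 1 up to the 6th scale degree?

major 6th

Spelling Bb Mixolydian: Bb C D Eb F G Ab.
The degree 1 is Bb and the scale degree 6 is G.
Counting 6 letters and 9 half steps from Bb gives a major sixth.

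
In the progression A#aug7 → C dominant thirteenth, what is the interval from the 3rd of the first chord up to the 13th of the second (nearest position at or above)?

A#aug7 has C## as its 3rd, and C dominant thirteenth has A as its 13th.
6 letter names make it a sixth; at 7 semitones (a whole step narrower than major) the quality is diminished.

diminished sixth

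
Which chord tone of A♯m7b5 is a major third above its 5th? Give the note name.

G#

Spelling the chord: A♯-C♯-E-G♯.
The 5th is E. A major third above E is G♯.
G♯ is the chord's 7th.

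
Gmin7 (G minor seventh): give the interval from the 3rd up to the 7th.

G minor seventh: G Bb D F.
That puts Bb below F.
Counting 5 letters and 7 half steps from Bb gives a perfect fifth.

perfect fifth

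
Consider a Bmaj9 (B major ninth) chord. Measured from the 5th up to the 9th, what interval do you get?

perfect fifth

The chord tones of B major ninth are B, D#, F#, A#, C#.
So we need the interval from F# up to C#.
From F# to C# is 7 semitones, exactly the perfect fifth.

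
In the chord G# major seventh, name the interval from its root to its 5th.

G#maj7 (G# major seventh) is spelled G#, B#, D#, F##.
So we need the interval from G# up to D#.
Counting 5 letters and 7 half steps from G# gives a perfect fifth.

perfect 5th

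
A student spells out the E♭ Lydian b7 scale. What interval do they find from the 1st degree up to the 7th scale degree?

Spelling the E♭ Lydian b7 scale: E♭ F G A B♭ C D♭.
The 1st degree is E♭ and the scale degree 7 is D♭.
E♭ up to D♭ is 10 semitones, a half step narrower than a major seventh, so the interval is minor.

minor seventh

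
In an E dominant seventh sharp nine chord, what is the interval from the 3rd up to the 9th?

E7#9 is spelled E, G♯, B, D, F𝄪.
That puts G♯ below F𝄪.
G♯ up to F𝄪 spans 7 letter names and 11 semitones — a major seventh.

major seventh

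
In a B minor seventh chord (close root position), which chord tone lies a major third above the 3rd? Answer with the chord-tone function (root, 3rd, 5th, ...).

5th

B minor seventh: B, D, F#, A.
The 3rd is D. A major third above D is F#.
F# is the chord's 5th.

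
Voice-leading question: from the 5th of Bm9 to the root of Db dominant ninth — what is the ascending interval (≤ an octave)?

The 5th of Bm9 is F#; the root of Db dominant ninth is Db.
F# up to Db is 7 semitones, a whole step narrower than a major sixth, so the interval is diminished.

diminished 6th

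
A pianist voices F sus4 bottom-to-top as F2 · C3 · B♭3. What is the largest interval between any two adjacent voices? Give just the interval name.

minor 7th

Adjacent intervals: F2→C3 = perfect fifth; C3→B♭3 = minor seventh.
The largest is C3 to B♭3, a minor seventh (10 semitones).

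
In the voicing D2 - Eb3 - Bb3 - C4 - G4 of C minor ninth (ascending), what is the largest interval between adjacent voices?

minor ninth

Adjacent intervals: D2→Eb3 = minor ninth; Eb3→Bb3 = perfect fifth; Bb3→C4 = major second; C4→G4 = perfect fifth.
The largest is D2 to Eb3, a minor ninth (13 semitones).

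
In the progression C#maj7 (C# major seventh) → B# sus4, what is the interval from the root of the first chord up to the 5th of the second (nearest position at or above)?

The root of C#maj7 (C# major seventh) is C#; the 5th of B# sus4 is F##.
4 letter names make it a fourth; at 6 semitones (a half step wider than perfect) the quality is augmented.

augmented fourth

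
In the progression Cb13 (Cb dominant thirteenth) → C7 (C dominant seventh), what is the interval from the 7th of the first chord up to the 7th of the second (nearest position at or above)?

augmented unison

The 7th of Cb13 (Cb dominant thirteenth) is Bbb; the 7th of C7 (C dominant seventh) is Bb.
Bbb up to Bb is 1 semitone, a half step wider than a perfect unison, so the interval is augmented.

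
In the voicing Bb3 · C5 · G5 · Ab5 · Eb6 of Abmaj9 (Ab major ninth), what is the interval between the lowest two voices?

Those voices are Bb3 and C5.
From Bb to C is 14 semitones, exactly the major ninth.

major 9th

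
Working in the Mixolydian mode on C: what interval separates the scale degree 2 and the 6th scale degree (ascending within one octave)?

perfect fifth

C mixolydian: C D E F G A Bb.
That puts D below A.
Counting 5 letters and 7 half steps from D gives a perfect fifth.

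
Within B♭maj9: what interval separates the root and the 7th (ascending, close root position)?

major 7th

B♭maj9 (B♭ major ninth) is spelled B♭–D–F–A–C.
The root is B♭ and the 7th is A.
Counting 7 letters and 11 half steps from B♭ gives a major seventh.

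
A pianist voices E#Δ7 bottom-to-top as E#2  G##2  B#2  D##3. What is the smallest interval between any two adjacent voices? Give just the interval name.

Adjacent intervals: E#2→G##2 = major third; G##2→B#2 = minor third; B#2→D##3 = major third.
The smallest is G##2 to B#2, a minor third (3 semitones).

minor 3rd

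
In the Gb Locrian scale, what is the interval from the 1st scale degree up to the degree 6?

Gb locrian: Gb Abb Bbb Cb Dbb Ebb Fb.
The 1st scale degree is Gb and the degree 6 is Ebb.
From Gb to Ebb: 8 semitones over a sixth = minor.

minor sixth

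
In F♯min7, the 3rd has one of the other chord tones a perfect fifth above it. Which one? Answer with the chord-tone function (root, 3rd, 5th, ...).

F♯-7 (F♯ minor seventh) is spelled F♯, A, C♯, E.
The 3rd is A. A perfect fifth above A is E.
E is the chord's 7th.

7th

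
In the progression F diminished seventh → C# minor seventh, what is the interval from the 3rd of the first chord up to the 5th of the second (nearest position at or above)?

The 3rd of F diminished seventh is Ab; the 5th of C# minor seventh is G#.
7 letter names make it a seventh; at 12 semitones (a half step wider than major) the quality is augmented.

augmented seventh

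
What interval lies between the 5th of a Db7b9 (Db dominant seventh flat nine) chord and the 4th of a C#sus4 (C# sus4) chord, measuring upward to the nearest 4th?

The 5th of Db7b9 (Db dominant seventh flat nine) is Ab; the 4th of C#sus4 (C# sus4) is F#.
From Ab to F#: 10 semitones over a sixth = augmented.

augmented 6th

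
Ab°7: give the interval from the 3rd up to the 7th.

diminished fifth

Ab diminished seventh is spelled Ab, Cb, Ebb, Gbb.
The 3rd is Cb and the 7th is Gbb.
From Cb to Gbb: 6 semitones over a fifth = diminished.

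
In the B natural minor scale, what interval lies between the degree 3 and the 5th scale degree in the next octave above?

Spelling the B natural minor scale: B C# D E F# G A.
The degree 3 is D and the 5th degree (up an octave) is F#.
Counting 10 letters and 16 half steps from D gives a major tenth.

M10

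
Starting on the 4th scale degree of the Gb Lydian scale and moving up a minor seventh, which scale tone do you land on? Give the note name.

Bb

The scale is Gb Ab Bb C Db Eb F.
The 4th scale degree is C; a minor seventh above that is Bb — scale degree 3.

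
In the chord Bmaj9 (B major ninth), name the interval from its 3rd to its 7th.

P5

The chord tones of Bmaj9 (B major ninth) are B, D#, F#, A#, C#.
So we need the interval from D# up to A#.
Counting 5 letters and 7 half steps from D# gives a perfect fifth.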